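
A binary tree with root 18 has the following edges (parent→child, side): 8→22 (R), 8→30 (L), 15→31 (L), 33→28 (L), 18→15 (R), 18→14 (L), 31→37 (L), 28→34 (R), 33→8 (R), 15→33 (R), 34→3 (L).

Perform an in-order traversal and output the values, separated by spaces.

In-order visits the left subtree, then the node, then the right subtree.
At 18: go left to 14.
  14 is a leaf — visit 14.
Visit 18.
At 18: go right to 15.
  At 15: go left to 31.
    At 31: go left to 37.
      37 is a leaf — visit 37.
    Visit 31.
    At 31: no right child.
  Visit 15.
  At 15: go right to 33.
    At 33: go left to 28.
      At 28: no left child.
      Visit 28.
      At 28: go right to 34.
        At 34: go left to 3.
          3 is a leaf — visit 3.
        Visit 34.
        At 34: no right child.
    Visit 33.
    At 33: go right to 8.
      At 8: go left to 30.
        30 is a leaf — visit 30.
      Visit 8.
      At 8: go right to 22.
        22 is a leaf — visit 22.

14 18 37 31 15 28 3 34 33 30 8 22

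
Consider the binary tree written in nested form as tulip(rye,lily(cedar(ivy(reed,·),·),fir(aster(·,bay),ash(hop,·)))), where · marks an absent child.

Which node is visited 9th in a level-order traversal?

reed

Level-order visits nodes level by level from the root, left to right within each level.
Level 0: tulip
Level 1: rye, lily
Level 2: cedar, fir
Level 3: ivy, aster, ash
Level 4: reed, bay, hop
Full level-order sequence: tulip, rye, lily, cedar, fir, ivy, aster, ash, reed, bay, hop.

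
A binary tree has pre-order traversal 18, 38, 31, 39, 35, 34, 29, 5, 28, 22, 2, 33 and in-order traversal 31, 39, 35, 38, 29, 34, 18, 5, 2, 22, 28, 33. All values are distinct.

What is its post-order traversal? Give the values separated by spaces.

The first element of pre-order is the root; it splits in-order into left and right subtrees.
Root 18: left subtree has 6 nodes {31, 39, 35, 38, 29, 34}, right has 5 {5, 2, 22, 28, 33}.
  Root 38: left subtree has 3 nodes {31, 39, 35}, right has 2 {29, 34}.
    Root 31: left subtree has 0 nodes { }, right has 2 {39, 35}.
      Root 39: left subtree has 0 nodes { }, right has 1 {35}.
    Root 34: left subtree has 1 node {29}, right has 0 { }.
  Root 5: left subtree has 0 nodes { }, right has 4 {2, 22, 28, 33}.
    Root 28: left subtree has 2 nodes {2, 22}, right has 1 {33}.
      Root 22: left subtree has 1 node {2}, right has 0 { }.

35 39 31 29 34 38 2 22 33 28 5 18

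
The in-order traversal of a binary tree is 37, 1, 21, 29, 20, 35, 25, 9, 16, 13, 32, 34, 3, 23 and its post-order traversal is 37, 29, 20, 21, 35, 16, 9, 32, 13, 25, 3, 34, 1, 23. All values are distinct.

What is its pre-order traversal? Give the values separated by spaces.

The last element of post-order is the root; it splits in-order into left and right subtrees.
Root 23: left subtree has 13 nodes {37, 1, 21, 29, 20, 35, 25, 9, 16, 13, 32, 34, 3}, right has 0 { }.
  Root 1: left subtree has 1 node {37}, right has 11 {21, 29, 20, 35, 25, 9, 16, 13, 32, 34, 3}.
    Root 34: left subtree has 9 nodes {21, 29, 20, 35, 25, 9, 16, 13, 32}, right has 1 {3}.
      Root 25: left subtree has 4 nodes {21, 29, 20, 35}, right has 4 {9, 16, 13, 32}.
        Root 35: left subtree has 3 nodes {21, 29, 20}, right has 0 { }.
          Root 21: left subtree has 0 nodes { }, right has 2 {29, 20}.
            Root 20: left subtree has 1 node {29}, right has 0 { }.
        Root 13: left subtree has 2 nodes {9, 16}, right has 1 {32}.
          Root 9: left subtree has 0 nodes { }, right has 1 {16}.

23 1 37 34 25 35 21 20 29 13 9 16 32 3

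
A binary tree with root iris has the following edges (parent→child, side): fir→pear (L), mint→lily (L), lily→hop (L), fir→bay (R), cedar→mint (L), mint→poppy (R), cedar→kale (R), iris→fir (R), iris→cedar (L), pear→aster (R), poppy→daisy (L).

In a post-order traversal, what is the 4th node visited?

poppy

Post-order visits the left subtree, then the right subtree, then the node.
At iris: go left to cedar.
  At cedar: go left to mint.
    At mint: go left to lily.
      At lily: go left to hop.
        hop is a leaf — visit hop.
      At lily: no right child.
      Visit lily.
    At mint: go right to poppy.
      At poppy: go left to daisy.
        daisy is a leaf — visit daisy.
      At poppy: no right child.
      Visit poppy.
    Visit mint.
  At cedar: go right to kale.
    kale is a leaf — visit kale.
  Visit cedar.
At iris: go right to fir.
  At fir: go left to pear.
    At pear: no left child.
    At pear: go right to aster.
      aster is a leaf — visit aster.
    Visit pear.
  At fir: go right to bay.
    bay is a leaf — visit bay.
  Visit fir.
Visit iris.
Full post-order sequence: hop, lily, daisy, poppy, mint, kale, cedar, aster, pear, bay, fir, iris.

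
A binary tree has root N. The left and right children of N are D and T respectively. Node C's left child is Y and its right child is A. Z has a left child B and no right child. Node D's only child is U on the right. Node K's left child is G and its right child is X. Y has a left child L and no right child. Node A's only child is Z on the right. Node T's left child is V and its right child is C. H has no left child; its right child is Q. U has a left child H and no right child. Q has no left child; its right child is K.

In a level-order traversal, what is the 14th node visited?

B

Level-order visits nodes level by level from the root, left to right within each level.
Level 0: N
Level 1: D, T
Level 2: U, V, C
Level 3: H, Y, A
Level 4: Q, L, Z
Level 5: K, B
Level 6: G, X
Full level-order sequence: N, D, T, U, V, C, H, Y, A, Q, L, Z, K, B, G, X.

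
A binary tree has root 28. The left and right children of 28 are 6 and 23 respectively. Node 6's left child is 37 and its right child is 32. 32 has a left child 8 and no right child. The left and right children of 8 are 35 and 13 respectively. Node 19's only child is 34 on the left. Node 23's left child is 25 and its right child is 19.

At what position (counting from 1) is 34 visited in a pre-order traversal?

11

Pre-order visits the node, then its left subtree, then its right subtree.
Visit 28.
At 28: go left to 6.
  Visit 6.
  At 6: go left to 37.
    37 is a leaf — visit 37.
  At 6: go right to 32.
    Visit 32.
    At 32: go left to 8.
      Visit 8.
      At 8: go left to 35.
        35 is a leaf — visit 35.
      At 8: go right to 13.
        13 is a leaf — visit 13.
    At 32: no right child.
At 28: go right to 23.
  Visit 23.
  At 23: go left to 25.
    25 is a leaf — visit 25.
  At 23: go right to 19.
    Visit 19.
    At 19: go left to 34.
      34 is a leaf — visit 34.
    At 19: no right child.
Full pre-order sequence: 28, 6, 37, 32, 8, 35, 13, 23, 25, 19, 34.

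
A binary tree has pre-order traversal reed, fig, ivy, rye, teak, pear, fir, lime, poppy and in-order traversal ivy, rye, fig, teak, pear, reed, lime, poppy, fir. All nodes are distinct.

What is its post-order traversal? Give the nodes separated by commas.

rye, ivy, pear, teak, fig, poppy, lime, fir, reed

The first element of pre-order is the root; it splits in-order into left and right subtrees.
Root reed: left subtree has 5 nodes {ivy, rye, fig, teak, pear}, right has 3 {lime, poppy, fir}.
  Root fig: left subtree has 2 nodes {ivy, rye}, right has 2 {teak, pear}.
    Root ivy: left subtree has 0 nodes { }, right has 1 {rye}.
    Root teak: left subtree has 0 nodes { }, right has 1 {pear}.
  Root fir: left subtree has 2 nodes {lime, poppy}, right has 0 { }.
    Root lime: left subtree has 0 nodes { }, right has 1 {poppy}.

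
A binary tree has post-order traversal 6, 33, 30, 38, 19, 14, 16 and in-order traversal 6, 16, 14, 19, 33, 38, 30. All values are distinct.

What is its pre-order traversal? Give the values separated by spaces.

16 6 14 19 38 33 30

The last element of post-order is the root; it splits in-order into left and right subtrees.
Root 16: left subtree has 1 node {6}, right has 5 {14, 19, 33, 38, 30}.
  Root 14: left subtree has 0 nodes { }, right has 4 {19, 33, 38, 30}.
    Root 19: left subtree has 0 nodes { }, right has 3 {33, 38, 30}.
      Root 38: left subtree has 1 node {33}, right has 1 {30}.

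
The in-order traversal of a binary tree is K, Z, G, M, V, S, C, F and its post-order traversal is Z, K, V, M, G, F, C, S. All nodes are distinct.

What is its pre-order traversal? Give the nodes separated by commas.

The last element of post-order is the root; it splits in-order into left and right subtrees.
Root S: left subtree has 5 nodes {K, Z, G, M, V}, right has 2 {C, F}.
  Root G: left subtree has 2 nodes {K, Z}, right has 2 {M, V}.
    Root K: left subtree has 0 nodes { }, right has 1 {Z}.
    Root M: left subtree has 0 nodes { }, right has 1 {V}.
  Root C: left subtree has 0 nodes { }, right has 1 {F}.

S, G, K, Z, M, V, C, F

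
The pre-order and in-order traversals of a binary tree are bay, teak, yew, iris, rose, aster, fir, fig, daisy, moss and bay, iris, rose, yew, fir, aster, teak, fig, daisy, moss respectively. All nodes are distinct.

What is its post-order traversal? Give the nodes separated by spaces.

rose iris fir aster yew moss daisy fig teak bay

The first element of pre-order is the root; it splits in-order into left and right subtrees.
Root bay: left subtree has 0 nodes { }, right has 9 {iris, rose, yew, fir, aster, teak, fig, daisy, moss}.
  Root teak: left subtree has 5 nodes {iris, rose, yew, fir, aster}, right has 3 {fig, daisy, moss}.
    Root yew: left subtree has 2 nodes {iris, rose}, right has 2 {fir, aster}.
      Root iris: left subtree has 0 nodes { }, right has 1 {rose}.
      Root aster: left subtree has 1 node {fir}, right has 0 { }.
    Root fig: left subtree has 0 nodes { }, right has 2 {daisy, moss}.
      Root daisy: left subtree has 0 nodes { }, right has 1 {moss}.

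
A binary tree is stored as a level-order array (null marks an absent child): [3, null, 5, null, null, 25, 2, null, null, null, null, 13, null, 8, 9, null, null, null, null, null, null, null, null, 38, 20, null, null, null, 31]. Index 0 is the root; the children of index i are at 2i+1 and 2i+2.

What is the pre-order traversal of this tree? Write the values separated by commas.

Pre-order visits the node, then its left subtree, then its right subtree.
Visit 3.
At 3: no left child.
At 3: go right to 5.
  Visit 5.
  At 5: go left to 25.
    Visit 25.
    At 25: go left to 13.
      Visit 13.
      At 13: go left to 38.
        38 is a leaf — visit 38.
      At 13: go right to 20.
        20 is a leaf — visit 20.
    At 25: no right child.
  At 5: go right to 2.
    Visit 2.
    At 2: go left to 8.
      Visit 8.
      At 8: no left child.
      At 8: go right to 31.
        31 is a leaf — visit 31.
    At 2: go right to 9.
      9 is a leaf — visit 9.

3, 5, 25, 13, 38, 20, 2, 8, 31, 9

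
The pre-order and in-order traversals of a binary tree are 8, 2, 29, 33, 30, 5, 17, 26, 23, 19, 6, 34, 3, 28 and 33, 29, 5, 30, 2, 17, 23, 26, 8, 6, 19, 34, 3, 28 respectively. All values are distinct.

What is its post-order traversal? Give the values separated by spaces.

33 5 30 29 23 26 17 2 6 28 3 34 19 8

The first element of pre-order is the root; it splits in-order into left and right subtrees.
Root 8: left subtree has 8 nodes {33, 29, 5, 30, 2, 17, 23, 26}, right has 5 {6, 19, 34, 3, 28}.
  Root 2: left subtree has 4 nodes {33, 29, 5, 30}, right has 3 {17, 23, 26}.
    Root 29: left subtree has 1 node {33}, right has 2 {5, 30}.
      Root 30: left subtree has 1 node {5}, right has 0 { }.
    Root 17: left subtree has 0 nodes { }, right has 2 {23, 26}.
      Root 26: left subtree has 1 node {23}, right has 0 { }.
  Root 19: left subtree has 1 node {6}, right has 3 {34, 3, 28}.
    Root 34: left subtree has 0 nodes { }, right has 2 {3, 28}.
      Root 3: left subtree has 0 nodes { }, right has 1 {28}.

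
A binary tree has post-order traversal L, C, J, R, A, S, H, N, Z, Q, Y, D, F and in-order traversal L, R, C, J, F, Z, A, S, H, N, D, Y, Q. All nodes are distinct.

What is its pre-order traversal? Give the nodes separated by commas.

The last element of post-order is the root; it splits in-order into left and right subtrees.
Root F: left subtree has 4 nodes {L, R, C, J}, right has 8 {Z, A, S, H, N, D, Y, Q}.
  Root R: left subtree has 1 node {L}, right has 2 {C, J}.
    Root J: left subtree has 1 node {C}, right has 0 { }.
  Root D: left subtree has 5 nodes {Z, A, S, H, N}, right has 2 {Y, Q}.
    Root Z: left subtree has 0 nodes { }, right has 4 {A, S, H, N}.
      Root N: left subtree has 3 nodes {A, S, H}, right has 0 { }.
        Root H: left subtree has 2 nodes {A, S}, right has 0 { }.
          Root S: left subtree has 1 node {A}, right has 0 { }.
    Root Y: left subtree has 0 nodes { }, right has 1 {Q}.

F, R, L, J, C, D, Z, N, H, S, A, Y, Q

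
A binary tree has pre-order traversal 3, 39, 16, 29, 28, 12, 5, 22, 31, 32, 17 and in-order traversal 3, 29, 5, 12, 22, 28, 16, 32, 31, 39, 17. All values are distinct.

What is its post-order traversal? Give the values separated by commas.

The first element of pre-order is the root; it splits in-order into left and right subtrees.
Root 3: left subtree has 0 nodes { }, right has 10 {29, 5, 12, 22, 28, 16, 32, 31, 39, 17}.
  Root 39: left subtree has 8 nodes {29, 5, 12, 22, 28, 16, 32, 31}, right has 1 {17}.
    Root 16: left subtree has 5 nodes {29, 5, 12, 22, 28}, right has 2 {32, 31}.
      Root 29: left subtree has 0 nodes { }, right has 4 {5, 12, 22, 28}.
        Root 28: left subtree has 3 nodes {5, 12, 22}, right has 0 { }.
          Root 12: left subtree has 1 node {5}, right has 1 {22}.
      Root 31: left subtree has 1 node {32}, right has 0 { }.

5, 22, 12, 28, 29, 32, 31, 16, 17, 39, 3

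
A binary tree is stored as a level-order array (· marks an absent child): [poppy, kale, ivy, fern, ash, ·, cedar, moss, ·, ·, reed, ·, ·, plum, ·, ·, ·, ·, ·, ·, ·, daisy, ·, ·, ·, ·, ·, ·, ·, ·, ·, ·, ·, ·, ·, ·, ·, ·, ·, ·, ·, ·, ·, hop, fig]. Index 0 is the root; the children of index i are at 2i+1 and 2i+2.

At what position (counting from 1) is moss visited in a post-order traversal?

Post-order visits the left subtree, then the right subtree, then the node.
At poppy: go left to kale.
  At kale: go left to fern.
    At fern: go left to moss.
      moss is a leaf — visit moss.
    At fern: no right child.
    Visit fern.
  At kale: go right to ash.
    At ash: no left child.
    At ash: go right to reed.
      At reed: go left to daisy.
        At daisy: go left to hop.
          hop is a leaf — visit hop.
        At daisy: go right to fig.
          fig is a leaf — visit fig.
        Visit daisy.
      At reed: no right child.
      Visit reed.
    Visit ash.
  Visit kale.
At poppy: go right to ivy.
  At ivy: no left child.
  At ivy: go right to cedar.
    At cedar: go left to plum.
      plum is a leaf — visit plum.
    At cedar: no right child.
    Visit cedar.
  Visit ivy.
Visit poppy.
Full post-order sequence: moss, fern, hop, fig, daisy, reed, ash, kale, plum, cedar, ivy, poppy.

1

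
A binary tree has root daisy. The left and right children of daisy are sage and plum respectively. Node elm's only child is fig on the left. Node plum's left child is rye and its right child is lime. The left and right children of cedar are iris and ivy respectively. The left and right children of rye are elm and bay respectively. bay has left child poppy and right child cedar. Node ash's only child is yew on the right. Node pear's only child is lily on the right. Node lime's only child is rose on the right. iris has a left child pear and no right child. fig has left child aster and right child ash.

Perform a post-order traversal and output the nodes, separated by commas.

sage, aster, yew, ash, fig, elm, poppy, lily, pear, iris, ivy, cedar, bay, rye, rose, lime, plum, daisy

Post-order visits the left subtree, then the right subtree, then the node.
At daisy: go left to sage.
  sage is a leaf — visit sage.
At daisy: go right to plum.
  At plum: go left to rye.
    At rye: go left to elm.
      At elm: go left to fig.
        At fig: go left to aster.
          aster is a leaf — visit aster.
        At fig: go right to ash.
          At ash: no left child.
          At ash: go right to yew.
            yew is a leaf — visit yew.
          Visit ash.
        Visit fig.
      At elm: no right child.
      Visit elm.
    At rye: go right to bay.
      At bay: go left to poppy.
        poppy is a leaf — visit poppy.
      At bay: go right to cedar.
        At cedar: go left to iris.
          At iris: go left to pear.
            At pear: no left child.
            At pear: go right to lily.
              lily is a leaf — visit lily.
            Visit pear.
          At iris: no right child.
          Visit iris.
        At cedar: go right to ivy.
          ivy is a leaf — visit ivy.
        Visit cedar.
      Visit bay.
    Visit rye.
  At plum: go right to lime.
    At lime: no left child.
    At lime: go right to rose.
      rose is a leaf — visit rose.
    Visit lime.
  Visit plum.
Visit daisy.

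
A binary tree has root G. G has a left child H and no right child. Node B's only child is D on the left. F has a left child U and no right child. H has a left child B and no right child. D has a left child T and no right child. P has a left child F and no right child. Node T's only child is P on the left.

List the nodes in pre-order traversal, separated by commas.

Pre-order visits the node, then its left subtree, then its right subtree.
Visit G.
At G: go left to H.
  Visit H.
  At H: go left to B.
    Visit B.
    At B: go left to D.
      Visit D.
      At D: go left to T.
        Visit T.
        At T: go left to P.
          Visit P.
          At P: go left to F.
            Visit F.
            At F: go left to U.
              U is a leaf — visit U.
            At F: no right child.
          At P: no right child.
        At T: no right child.
      At D: no right child.
    At B: no right child.
  At H: no right child.
At G: no right child.

G, H, B, D, T, P, F, U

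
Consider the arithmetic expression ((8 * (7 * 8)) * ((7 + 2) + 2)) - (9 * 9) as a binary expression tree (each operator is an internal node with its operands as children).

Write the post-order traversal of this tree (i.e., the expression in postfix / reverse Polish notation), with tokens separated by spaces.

Post-order on an expression tree gives postfix notation: for each operator, emit left operand, right operand, then the operator.

8 7 8 * * 7 2 + 2 + * 9 9 * -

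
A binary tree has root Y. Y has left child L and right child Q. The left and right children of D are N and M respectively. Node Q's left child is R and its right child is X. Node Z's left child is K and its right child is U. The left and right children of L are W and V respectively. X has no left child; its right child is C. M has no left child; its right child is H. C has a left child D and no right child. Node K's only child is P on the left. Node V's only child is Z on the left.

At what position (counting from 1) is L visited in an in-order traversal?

In-order visits the left subtree, then the node, then the right subtree.
At Y: go left to L.
  At L: go left to W.
    W is a leaf — visit W.
  Visit L.
  At L: go right to V.
    At V: go left to Z.
      At Z: go left to K.
        At K: go left to P.
          P is a leaf — visit P.
        Visit K.
        At K: no right child.
      Visit Z.
      At Z: go right to U.
        U is a leaf — visit U.
    Visit V.
    At V: no right child.
Visit Y.
At Y: go right to Q.
  At Q: go left to R.
    R is a leaf — visit R.
  Visit Q.
  At Q: go right to X.
    At X: no left child.
    Visit X.
    At X: go right to C.
      At C: go left to D.
        At D: go left to N.
          N is a leaf — visit N.
        Visit D.
        At D: go right to M.
          At M: no left child.
          Visit M.
          At M: go right to H.
            H is a leaf — visit H.
      Visit C.
      At C: no right child.
Full in-order sequence: W, L, P, K, Z, U, V, Y, R, Q, X, N, D, M, H, C.

2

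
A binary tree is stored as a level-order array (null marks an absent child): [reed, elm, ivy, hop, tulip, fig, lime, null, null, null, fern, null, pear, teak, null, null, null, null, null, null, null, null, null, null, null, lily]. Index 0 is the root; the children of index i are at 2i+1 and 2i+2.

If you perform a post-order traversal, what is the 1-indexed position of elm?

Post-order visits the left subtree, then the right subtree, then the node.
At reed: go left to elm.
  At elm: go left to hop.
    hop is a leaf — visit hop.
  At elm: go right to tulip.
    At tulip: no left child.
    At tulip: go right to fern.
      fern is a leaf — visit fern.
    Visit tulip.
  Visit elm.
At reed: go right to ivy.
  At ivy: go left to fig.
    At fig: no left child.
    At fig: go right to pear.
      At pear: go left to lily.
        lily is a leaf — visit lily.
      At pear: no right child.
      Visit pear.
    Visit fig.
  At ivy: go right to lime.
    At lime: go left to teak.
      teak is a leaf — visit teak.
    At lime: no right child.
    Visit lime.
  Visit ivy.
Visit reed.
Full post-order sequence: hop, fern, tulip, elm, lily, pear, fig, teak, lime, ivy, reed.

4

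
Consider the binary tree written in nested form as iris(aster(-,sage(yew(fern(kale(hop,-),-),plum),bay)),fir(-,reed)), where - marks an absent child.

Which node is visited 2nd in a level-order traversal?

Level-order visits nodes level by level from the root, left to right within each level.
Level 0: iris
Level 1: aster, fir
Level 2: sage, reed
Level 3: yew, bay
Level 4: fern, plum
Level 5: kale
Level 6: hop
Full level-order sequence: iris, aster, fir, sage, reed, yew, bay, fern, plum, kale, hop.

aster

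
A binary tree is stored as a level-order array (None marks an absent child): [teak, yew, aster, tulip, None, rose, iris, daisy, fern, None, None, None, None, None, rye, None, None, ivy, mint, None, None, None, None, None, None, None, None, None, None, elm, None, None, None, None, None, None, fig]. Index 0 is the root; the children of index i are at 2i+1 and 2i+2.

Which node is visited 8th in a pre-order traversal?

Pre-order visits the node, then its left subtree, then its right subtree.
Visit teak.
At teak: go left to yew.
  Visit yew.
  At yew: go left to tulip.
    Visit tulip.
    At tulip: go left to daisy.
      daisy is a leaf — visit daisy.
    At tulip: go right to fern.
      Visit fern.
      At fern: go left to ivy.
        Visit ivy.
        At ivy: no left child.
        At ivy: go right to fig.
          fig is a leaf — visit fig.
      At fern: go right to mint.
        mint is a leaf — visit mint.
  At yew: no right child.
At teak: go right to aster.
  Visit aster.
  At aster: go left to rose.
    rose is a leaf — visit rose.
  At aster: go right to iris.
    Visit iris.
    At iris: no left child.
    At iris: go right to rye.
      Visit rye.
      At rye: go left to elm.
        elm is a leaf — visit elm.
      At rye: no right child.
Full pre-order sequence: teak, yew, tulip, daisy, fern, ivy, fig, mint, aster, rose, iris, rye, elm.

mint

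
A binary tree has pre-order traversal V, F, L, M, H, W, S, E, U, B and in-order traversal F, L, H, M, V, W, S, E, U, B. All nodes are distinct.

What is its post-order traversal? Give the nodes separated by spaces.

The first element of pre-order is the root; it splits in-order into left and right subtrees.
Root V: left subtree has 4 nodes {F, L, H, M}, right has 5 {W, S, E, U, B}.
  Root F: left subtree has 0 nodes { }, right has 3 {L, H, M}.
    Root L: left subtree has 0 nodes { }, right has 2 {H, M}.
      Root M: left subtree has 1 node {H}, right has 0 { }.
  Root W: left subtree has 0 nodes { }, right has 4 {S, E, U, B}.
    Root S: left subtree has 0 nodes { }, right has 3 {E, U, B}.
      Root E: left subtree has 0 nodes { }, right has 2 {U, B}.
        Root U: left subtree has 0 nodes { }, right has 1 {B}.

H M L F B U E S W V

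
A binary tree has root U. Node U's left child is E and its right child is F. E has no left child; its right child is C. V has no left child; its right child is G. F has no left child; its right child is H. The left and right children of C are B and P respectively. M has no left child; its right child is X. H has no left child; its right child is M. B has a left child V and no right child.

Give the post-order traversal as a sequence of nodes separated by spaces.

G V B P C E X M H F U

Post-order visits the left subtree, then the right subtree, then the node.
At U: go left to E.
  At E: no left child.
  At E: go right to C.
    At C: go left to B.
      At B: go left to V.
        At V: no left child.
        At V: go right to G.
          G is a leaf — visit G.
        Visit V.
      At B: no right child.
      Visit B.
    At C: go right to P.
      P is a leaf — visit P.
    Visit C.
  Visit E.
At U: go right to F.
  At F: no left child.
  At F: go right to H.
    At H: no left child.
    At H: go right to M.
      At M: no left child.
      At M: go right to X.
        X is a leaf — visit X.
      Visit M.
    Visit H.
  Visit F.
Visit U.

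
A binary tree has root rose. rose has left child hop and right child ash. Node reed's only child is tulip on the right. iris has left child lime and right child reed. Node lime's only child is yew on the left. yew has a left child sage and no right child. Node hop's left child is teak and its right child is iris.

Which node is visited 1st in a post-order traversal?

Post-order visits the left subtree, then the right subtree, then the node.
At rose: go left to hop.
  At hop: go left to teak.
    teak is a leaf — visit teak.
  At hop: go right to iris.
    At iris: go left to lime.
      At lime: go left to yew.
        At yew: go left to sage.
          sage is a leaf — visit sage.
        At yew: no right child.
        Visit yew.
      At lime: no right child.
      Visit lime.
    At iris: go right to reed.
      At reed: no left child.
      At reed: go right to tulip.
        tulip is a leaf — visit tulip.
      Visit reed.
    Visit iris.
  Visit hop.
At rose: go right to ash.
  ash is a leaf — visit ash.
Visit rose.
Full post-order sequence: teak, sage, yew, lime, tulip, reed, iris, hop, ash, rose.

teak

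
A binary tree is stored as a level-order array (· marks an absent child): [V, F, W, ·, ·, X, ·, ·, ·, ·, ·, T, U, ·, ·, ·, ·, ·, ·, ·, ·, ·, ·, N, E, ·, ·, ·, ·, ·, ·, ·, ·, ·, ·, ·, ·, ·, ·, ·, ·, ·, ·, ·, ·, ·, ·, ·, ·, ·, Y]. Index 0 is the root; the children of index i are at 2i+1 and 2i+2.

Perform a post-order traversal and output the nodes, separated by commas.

F, N, Y, E, T, U, X, W, V

Post-order visits the left subtree, then the right subtree, then the node.
At V: go left to F.
  F is a leaf — visit F.
At V: go right to W.
  At W: go left to X.
    At X: go left to T.
      At T: go left to N.
        N is a leaf — visit N.
      At T: go right to E.
        At E: no left child.
        At E: go right to Y.
          Y is a leaf — visit Y.
        Visit E.
      Visit T.
    At X: go right to U.
      U is a leaf — visit U.
    Visit X.
  At W: no right child.
  Visit W.
Visit V.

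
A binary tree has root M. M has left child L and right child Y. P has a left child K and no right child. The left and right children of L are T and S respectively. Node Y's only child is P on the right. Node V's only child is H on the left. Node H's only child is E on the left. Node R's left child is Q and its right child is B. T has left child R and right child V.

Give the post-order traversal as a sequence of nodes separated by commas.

Q, B, R, E, H, V, T, S, L, K, P, Y, M

Post-order visits the left subtree, then the right subtree, then the node.
At M: go left to L.
  At L: go left to T.
    At T: go left to R.
      At R: go left to Q.
        Q is a leaf — visit Q.
      At R: go right to B.
        B is a leaf — visit B.
      Visit R.
    At T: go right to V.
      At V: go left to H.
        At H: go left to E.
          E is a leaf — visit E.
        At H: no right child.
        Visit H.
      At V: no right child.
      Visit V.
    Visit T.
  At L: go right to S.
    S is a leaf — visit S.
  Visit L.
At M: go right to Y.
  At Y: no left child.
  At Y: go right to P.
    At P: go left to K.
      K is a leaf — visit K.
    At P: no right child.
    Visit P.
  Visit Y.
Visit M.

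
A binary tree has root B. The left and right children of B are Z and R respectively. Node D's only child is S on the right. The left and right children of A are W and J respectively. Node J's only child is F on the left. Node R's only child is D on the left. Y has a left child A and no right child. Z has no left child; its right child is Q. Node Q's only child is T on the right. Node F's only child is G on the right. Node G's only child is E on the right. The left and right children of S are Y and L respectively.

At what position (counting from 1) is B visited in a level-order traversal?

1

Level-order visits nodes level by level from the root, left to right within each level.
Level 0: B
Level 1: Z, R
Level 2: Q, D
Level 3: T, S
Level 4: Y, L
Level 5: A
Level 6: W, J
Level 7: F
Level 8: G
Level 9: E
Full level-order sequence: B, Z, R, Q, D, T, S, Y, L, A, W, J, F, G, E.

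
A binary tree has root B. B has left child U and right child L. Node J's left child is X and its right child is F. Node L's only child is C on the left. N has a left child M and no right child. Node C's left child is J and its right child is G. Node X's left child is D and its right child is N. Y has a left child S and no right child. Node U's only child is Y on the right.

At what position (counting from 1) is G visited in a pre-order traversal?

13

Pre-order visits the node, then its left subtree, then its right subtree.
Visit B.
At B: go left to U.
  Visit U.
  At U: no left child.
  At U: go right to Y.
    Visit Y.
    At Y: go left to S.
      S is a leaf — visit S.
    At Y: no right child.
At B: go right to L.
  Visit L.
  At L: go left to C.
    Visit C.
    At C: go left to J.
      Visit J.
      At J: go left to X.
        Visit X.
        At X: go left to D.
          D is a leaf — visit D.
        At X: go right to N.
          Visit N.
          At N: go left to M.
            M is a leaf — visit M.
          At N: no right child.
      At J: go right to F.
        F is a leaf — visit F.
    At C: go right to G.
      G is a leaf — visit G.
  At L: no right child.
Full pre-order sequence: B, U, Y, S, L, C, J, X, D, N, M, F, G.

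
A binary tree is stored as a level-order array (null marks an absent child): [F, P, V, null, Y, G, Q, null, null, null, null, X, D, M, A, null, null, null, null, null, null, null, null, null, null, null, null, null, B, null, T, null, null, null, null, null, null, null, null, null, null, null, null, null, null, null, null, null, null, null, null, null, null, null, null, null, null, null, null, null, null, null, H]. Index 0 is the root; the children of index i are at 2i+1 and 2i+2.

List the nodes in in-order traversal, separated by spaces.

In-order visits the left subtree, then the node, then the right subtree.
At F: go left to P.
  At P: no left child.
  Visit P.
  At P: go right to Y.
    Y is a leaf — visit Y.
Visit F.
At F: go right to V.
  At V: go left to G.
    At G: go left to X.
      X is a leaf — visit X.
    Visit G.
    At G: go right to D.
      D is a leaf — visit D.
  Visit V.
  At V: go right to Q.
    At Q: go left to M.
      At M: no left child.
      Visit M.
      At M: go right to B.
        B is a leaf — visit B.
    Visit Q.
    At Q: go right to A.
      At A: no left child.
      Visit A.
      At A: go right to T.
        At T: no left child.
        Visit T.
        At T: go right to H.
          H is a leaf — visit H.

P Y F X G D V M B Q A T H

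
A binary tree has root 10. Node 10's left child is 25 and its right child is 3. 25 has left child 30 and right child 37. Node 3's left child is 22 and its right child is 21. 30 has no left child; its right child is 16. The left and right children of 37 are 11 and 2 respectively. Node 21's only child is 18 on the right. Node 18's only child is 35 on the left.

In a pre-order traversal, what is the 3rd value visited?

30

Pre-order visits the node, then its left subtree, then its right subtree.
Visit 10.
At 10: go left to 25.
  Visit 25.
  At 25: go left to 30.
    Visit 30.
    At 30: no left child.
    At 30: go right to 16.
      16 is a leaf — visit 16.
  At 25: go right to 37.
    Visit 37.
    At 37: go left to 11.
      11 is a leaf — visit 11.
    At 37: go right to 2.
      2 is a leaf — visit 2.
At 10: go right to 3.
  Visit 3.
  At 3: go left to 22.
    22 is a leaf — visit 22.
  At 3: go right to 21.
    Visit 21.
    At 21: no left child.
    At 21: go right to 18.
      Visit 18.
      At 18: go left to 35.
        35 is a leaf — visit 35.
      At 18: no right child.
Full pre-order sequence: 10, 25, 30, 16, 37, 11, 2, 3, 22, 21, 18, 35.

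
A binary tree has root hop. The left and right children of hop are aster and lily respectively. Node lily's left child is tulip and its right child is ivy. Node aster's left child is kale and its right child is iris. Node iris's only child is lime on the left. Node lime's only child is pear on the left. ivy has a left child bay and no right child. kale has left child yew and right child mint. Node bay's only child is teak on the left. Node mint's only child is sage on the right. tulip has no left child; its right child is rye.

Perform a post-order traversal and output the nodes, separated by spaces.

Post-order visits the left subtree, then the right subtree, then the node.
At hop: go left to aster.
  At aster: go left to kale.
    At kale: go left to yew.
      yew is a leaf — visit yew.
    At kale: go right to mint.
      At mint: no left child.
      At mint: go right to sage.
        sage is a leaf — visit sage.
      Visit mint.
    Visit kale.
  At aster: go right to iris.
    At iris: go left to lime.
      At lime: go left to pear.
        pear is a leaf — visit pear.
      At lime: no right child.
      Visit lime.
    At iris: no right child.
    Visit iris.
  Visit aster.
At hop: go right to lily.
  At lily: go left to tulip.
    At tulip: no left child.
    At tulip: go right to rye.
      rye is a leaf — visit rye.
    Visit tulip.
  At lily: go right to ivy.
    At ivy: go left to bay.
      At bay: go left to teak.
        teak is a leaf — visit teak.
      At bay: no right child.
      Visit bay.
    At ivy: no right child.
    Visit ivy.
  Visit lily.
Visit hop.

yew sage mint kale pear lime iris aster rye tulip teak bay ivy lily hop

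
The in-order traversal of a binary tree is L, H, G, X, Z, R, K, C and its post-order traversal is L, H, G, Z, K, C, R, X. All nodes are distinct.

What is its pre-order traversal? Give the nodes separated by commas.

The last element of post-order is the root; it splits in-order into left and right subtrees.
Root X: left subtree has 3 nodes {L, H, G}, right has 4 {Z, R, K, C}.
  Root G: left subtree has 2 nodes {L, H}, right has 0 { }.
    Root H: left subtree has 1 node {L}, right has 0 { }.
  Root R: left subtree has 1 node {Z}, right has 2 {K, C}.
    Root C: left subtree has 1 node {K}, right has 0 { }.

X, G, H, L, R, Z, C, K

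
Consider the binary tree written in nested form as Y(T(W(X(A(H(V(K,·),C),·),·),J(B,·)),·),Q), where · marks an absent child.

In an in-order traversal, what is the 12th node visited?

Q

In-order visits the left subtree, then the node, then the right subtree.
At Y: go left to T.
  At T: go left to W.
    At W: go left to X.
      At X: go left to A.
        At A: go left to H.
          At H: go left to V.
            At V: go left to K.
              K is a leaf — visit K.
            Visit V.
            At V: no right child.
          Visit H.
          At H: go right to C.
            C is a leaf — visit C.
        Visit A.
        At A: no right child.
      Visit X.
      At X: no right child.
    Visit W.
    At W: go right to J.
      At J: go left to B.
        B is a leaf — visit B.
      Visit J.
      At J: no right child.
  Visit T.
  At T: no right child.
Visit Y.
At Y: go right to Q.
  Q is a leaf — visit Q.
Full in-order sequence: K, V, H, C, A, X, W, B, J, T, Y, Q.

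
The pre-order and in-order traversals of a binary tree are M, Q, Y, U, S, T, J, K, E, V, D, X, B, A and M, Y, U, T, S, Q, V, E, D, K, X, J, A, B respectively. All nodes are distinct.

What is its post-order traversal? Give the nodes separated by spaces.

T S U Y V D E X K A B J Q M

The first element of pre-order is the root; it splits in-order into left and right subtrees.
Root M: left subtree has 0 nodes { }, right has 13 {Y, U, T, S, Q, V, E, D, K, X, J, A, B}.
  Root Q: left subtree has 4 nodes {Y, U, T, S}, right has 8 {V, E, D, K, X, J, A, B}.
    Root Y: left subtree has 0 nodes { }, right has 3 {U, T, S}.
      Root U: left subtree has 0 nodes { }, right has 2 {T, S}.
        Root S: left subtree has 1 node {T}, right has 0 { }.
    Root J: left subtree has 5 nodes {V, E, D, K, X}, right has 2 {A, B}.
      Root K: left subtree has 3 nodes {V, E, D}, right has 1 {X}.
        Root E: left subtree has 1 node {V}, right has 1 {D}.
      Root B: left subtree has 1 node {A}, right has 0 { }.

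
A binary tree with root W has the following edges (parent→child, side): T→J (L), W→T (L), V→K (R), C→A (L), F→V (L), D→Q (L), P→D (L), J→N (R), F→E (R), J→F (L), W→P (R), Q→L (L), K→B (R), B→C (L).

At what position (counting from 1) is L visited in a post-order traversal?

11

Post-order visits the left subtree, then the right subtree, then the node.
At W: go left to T.
  At T: go left to J.
    At J: go left to F.
      At F: go left to V.
        At V: no left child.
        At V: go right to K.
          At K: no left child.
          At K: go right to B.
            At B: go left to C.
              At C: go left to A.
                A is a leaf — visit A.
              At C: no right child.
              Visit C.
            At B: no right child.
            Visit B.
          Visit K.
        Visit V.
      At F: go right to E.
        E is a leaf — visit E.
      Visit F.
    At J: go right to N.
      N is a leaf — visit N.
    Visit J.
  At T: no right child.
  Visit T.
At W: go right to P.
  At P: go left to D.
    At D: go left to Q.
      At Q: go left to L.
        L is a leaf — visit L.
      At Q: no right child.
      Visit Q.
    At D: no right child.
    Visit D.
  At P: no right child.
  Visit P.
Visit W.
Full post-order sequence: A, C, B, K, V, E, F, N, J, T, L, Q, D, P, W.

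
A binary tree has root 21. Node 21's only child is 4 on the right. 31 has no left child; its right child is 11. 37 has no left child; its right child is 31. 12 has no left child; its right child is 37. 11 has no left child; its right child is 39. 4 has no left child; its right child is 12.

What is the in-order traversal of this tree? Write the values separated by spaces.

In-order visits the left subtree, then the node, then the right subtree.
At 21: no left child.
Visit 21.
At 21: go right to 4.
  At 4: no left child.
  Visit 4.
  At 4: go right to 12.
    At 12: no left child.
    Visit 12.
    At 12: go right to 37.
      At 37: no left child.
      Visit 37.
      At 37: go right to 31.
        At 31: no left child.
        Visit 31.
        At 31: go right to 11.
          At 11: no left child.
          Visit 11.
          At 11: go right to 39.
            39 is a leaf — visit 39.

21 4 12 37 31 11 39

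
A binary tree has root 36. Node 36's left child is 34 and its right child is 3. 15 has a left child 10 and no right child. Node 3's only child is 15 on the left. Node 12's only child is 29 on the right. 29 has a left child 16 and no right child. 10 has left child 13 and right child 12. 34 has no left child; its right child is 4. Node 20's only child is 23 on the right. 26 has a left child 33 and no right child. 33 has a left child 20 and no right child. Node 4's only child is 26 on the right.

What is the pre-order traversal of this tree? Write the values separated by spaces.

36 34 4 26 33 20 23 3 15 10 13 12 29 16

Pre-order visits the node, then its left subtree, then its right subtree.
Visit 36.
At 36: go left to 34.
  Visit 34.
  At 34: no left child.
  At 34: go right to 4.
    Visit 4.
    At 4: no left child.
    At 4: go right to 26.
      Visit 26.
      At 26: go left to 33.
        Visit 33.
        At 33: go left to 20.
          Visit 20.
          At 20: no left child.
          At 20: go right to 23.
            23 is a leaf — visit 23.
        At 33: no right child.
      At 26: no right child.
At 36: go right to 3.
  Visit 3.
  At 3: go left to 15.
    Visit 15.
    At 15: go left to 10.
      Visit 10.
      At 10: go left to 13.
        13 is a leaf — visit 13.
      At 10: go right to 12.
        Visit 12.
        At 12: no left child.
        At 12: go right to 29.
          Visit 29.
          At 29: go left to 16.
            16 is a leaf — visit 16.
          At 29: no right child.
    At 15: no right child.
  At 3: no right child.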